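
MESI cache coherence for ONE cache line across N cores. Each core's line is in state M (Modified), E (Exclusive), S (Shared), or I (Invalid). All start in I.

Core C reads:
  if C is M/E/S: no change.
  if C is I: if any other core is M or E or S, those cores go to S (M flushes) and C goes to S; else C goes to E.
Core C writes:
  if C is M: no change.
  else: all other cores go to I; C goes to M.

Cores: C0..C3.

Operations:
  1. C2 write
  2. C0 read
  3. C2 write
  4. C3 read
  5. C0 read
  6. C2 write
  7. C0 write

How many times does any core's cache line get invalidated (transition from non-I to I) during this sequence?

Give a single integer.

Answer: 4

Derivation:
Op 1: C2 write [C2 write: invalidate none -> C2=M] -> [I,I,M,I] (invalidations this op: 0; running total: 0)
Op 2: C0 read [C0 read from I: others=['C2=M'] -> C0=S, others downsized to S] -> [S,I,S,I] (invalidations this op: 0; running total: 0)
Op 3: C2 write [C2 write: invalidate ['C0=S'] -> C2=M] -> [I,I,M,I] (invalidations this op: 1; running total: 1)
Op 4: C3 read [C3 read from I: others=['C2=M'] -> C3=S, others downsized to S] -> [I,I,S,S] (invalidations this op: 0; running total: 1)
Op 5: C0 read [C0 read from I: others=['C2=S', 'C3=S'] -> C0=S, others downsized to S] -> [S,I,S,S] (invalidations this op: 0; running total: 1)
Op 6: C2 write [C2 write: invalidate ['C0=S', 'C3=S'] -> C2=M] -> [I,I,M,I] (invalidations this op: 2; running total: 3)
Op 7: C0 write [C0 write: invalidate ['C2=M'] -> C0=M] -> [M,I,I,I] (invalidations this op: 1; running total: 4)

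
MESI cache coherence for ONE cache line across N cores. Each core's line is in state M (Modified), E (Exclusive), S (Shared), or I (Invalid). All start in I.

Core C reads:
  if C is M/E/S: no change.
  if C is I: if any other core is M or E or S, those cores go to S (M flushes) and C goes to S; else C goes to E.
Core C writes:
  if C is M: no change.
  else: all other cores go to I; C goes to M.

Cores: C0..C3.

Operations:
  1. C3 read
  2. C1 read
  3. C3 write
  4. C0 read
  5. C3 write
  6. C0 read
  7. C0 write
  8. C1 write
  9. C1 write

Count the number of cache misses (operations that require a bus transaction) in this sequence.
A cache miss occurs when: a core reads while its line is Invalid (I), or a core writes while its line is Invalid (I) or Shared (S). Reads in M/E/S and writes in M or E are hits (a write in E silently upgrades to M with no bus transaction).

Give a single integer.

Op 1: C3 read [C3 read from I: no other sharers -> C3=E (exclusive)] -> [I,I,I,E] [MISS #1: read from I]
Op 2: C1 read [C1 read from I: others=['C3=E'] -> C1=S, others downsized to S] -> [I,S,I,S] [MISS #2: read from I]
Op 3: C3 write [C3 write: invalidate ['C1=S'] -> C3=M] -> [I,I,I,M] [MISS #3: write from S]
Op 4: C0 read [C0 read from I: others=['C3=M'] -> C0=S, others downsized to S] -> [S,I,I,S] [MISS #4: read from I]
Op 5: C3 write [C3 write: invalidate ['C0=S'] -> C3=M] -> [I,I,I,M] [MISS #5: write from S]
Op 6: C0 read [C0 read from I: others=['C3=M'] -> C0=S, others downsized to S] -> [S,I,I,S] [MISS #6: read from I]
Op 7: C0 write [C0 write: invalidate ['C3=S'] -> C0=M] -> [M,I,I,I] [MISS #7: write from S]
Op 8: C1 write [C1 write: invalidate ['C0=M'] -> C1=M] -> [I,M,I,I] [MISS #8: write from I]
Op 9: C1 write [C1 write: already M (modified), no change] -> [I,M,I,I] [hit: write from M]

Answer: 8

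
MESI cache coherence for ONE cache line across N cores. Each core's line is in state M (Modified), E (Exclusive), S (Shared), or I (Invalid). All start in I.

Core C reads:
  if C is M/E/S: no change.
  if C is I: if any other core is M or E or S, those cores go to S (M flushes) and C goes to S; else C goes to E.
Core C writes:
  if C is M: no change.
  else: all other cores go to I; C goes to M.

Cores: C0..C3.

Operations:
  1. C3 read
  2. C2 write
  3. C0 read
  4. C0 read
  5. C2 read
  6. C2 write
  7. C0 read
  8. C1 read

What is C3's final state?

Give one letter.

Op 1: C3 read [C3 read from I: no other sharers -> C3=E (exclusive)] -> [I,I,I,E]
Op 2: C2 write [C2 write: invalidate ['C3=E'] -> C2=M] -> [I,I,M,I]
Op 3: C0 read [C0 read from I: others=['C2=M'] -> C0=S, others downsized to S] -> [S,I,S,I]
Op 4: C0 read [C0 read: already in S, no change] -> [S,I,S,I]
Op 5: C2 read [C2 read: already in S, no change] -> [S,I,S,I]
Op 6: C2 write [C2 write: invalidate ['C0=S'] -> C2=M] -> [I,I,M,I]
Op 7: C0 read [C0 read from I: others=['C2=M'] -> C0=S, others downsized to S] -> [S,I,S,I]
Op 8: C1 read [C1 read from I: others=['C0=S', 'C2=S'] -> C1=S, others downsized to S] -> [S,S,S,I]

Answer: I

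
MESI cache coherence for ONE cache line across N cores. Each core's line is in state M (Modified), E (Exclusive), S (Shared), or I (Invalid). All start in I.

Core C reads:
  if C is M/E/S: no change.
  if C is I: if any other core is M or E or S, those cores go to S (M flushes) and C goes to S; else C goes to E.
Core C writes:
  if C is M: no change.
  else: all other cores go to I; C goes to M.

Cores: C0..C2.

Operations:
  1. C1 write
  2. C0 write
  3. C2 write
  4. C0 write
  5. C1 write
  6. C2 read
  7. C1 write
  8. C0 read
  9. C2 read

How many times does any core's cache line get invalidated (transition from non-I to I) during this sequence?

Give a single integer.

Answer: 5

Derivation:
Op 1: C1 write [C1 write: invalidate none -> C1=M] -> [I,M,I] (invalidations this op: 0; running total: 0)
Op 2: C0 write [C0 write: invalidate ['C1=M'] -> C0=M] -> [M,I,I] (invalidations this op: 1; running total: 1)
Op 3: C2 write [C2 write: invalidate ['C0=M'] -> C2=M] -> [I,I,M] (invalidations this op: 1; running total: 2)
Op 4: C0 write [C0 write: invalidate ['C2=M'] -> C0=M] -> [M,I,I] (invalidations this op: 1; running total: 3)
Op 5: C1 write [C1 write: invalidate ['C0=M'] -> C1=M] -> [I,M,I] (invalidations this op: 1; running total: 4)
Op 6: C2 read [C2 read from I: others=['C1=M'] -> C2=S, others downsized to S] -> [I,S,S] (invalidations this op: 0; running total: 4)
Op 7: C1 write [C1 write: invalidate ['C2=S'] -> C1=M] -> [I,M,I] (invalidations this op: 1; running total: 5)
Op 8: C0 read [C0 read from I: others=['C1=M'] -> C0=S, others downsized to S] -> [S,S,I] (invalidations this op: 0; running total: 5)
Op 9: C2 read [C2 read from I: others=['C0=S', 'C1=S'] -> C2=S, others downsized to S] -> [S,S,S] (invalidations this op: 0; running total: 5)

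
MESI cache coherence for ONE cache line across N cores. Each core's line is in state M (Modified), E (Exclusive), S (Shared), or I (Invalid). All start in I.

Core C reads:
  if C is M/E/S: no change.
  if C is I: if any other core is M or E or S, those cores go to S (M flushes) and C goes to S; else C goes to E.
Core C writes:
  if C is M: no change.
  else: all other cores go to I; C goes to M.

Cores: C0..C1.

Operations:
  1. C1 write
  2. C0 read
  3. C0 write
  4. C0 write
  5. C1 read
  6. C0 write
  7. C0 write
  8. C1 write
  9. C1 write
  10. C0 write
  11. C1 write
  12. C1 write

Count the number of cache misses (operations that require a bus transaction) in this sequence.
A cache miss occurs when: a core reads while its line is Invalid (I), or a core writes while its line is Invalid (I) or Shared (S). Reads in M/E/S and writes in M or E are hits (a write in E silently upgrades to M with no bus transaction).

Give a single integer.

Answer: 8

Derivation:
Op 1: C1 write [C1 write: invalidate none -> C1=M] -> [I,M] [MISS #1: write from I]
Op 2: C0 read [C0 read from I: others=['C1=M'] -> C0=S, others downsized to S] -> [S,S] [MISS #2: read from I]
Op 3: C0 write [C0 write: invalidate ['C1=S'] -> C0=M] -> [M,I] [MISS #3: write from S]
Op 4: C0 write [C0 write: already M (modified), no change] -> [M,I] [hit: write from M]
Op 5: C1 read [C1 read from I: others=['C0=M'] -> C1=S, others downsized to S] -> [S,S] [MISS #4: read from I]
Op 6: C0 write [C0 write: invalidate ['C1=S'] -> C0=M] -> [M,I] [MISS #5: write from S]
Op 7: C0 write [C0 write: already M (modified), no change] -> [M,I] [hit: write from M]
Op 8: C1 write [C1 write: invalidate ['C0=M'] -> C1=M] -> [I,M] [MISS #6: write from I]
Op 9: C1 write [C1 write: already M (modified), no change] -> [I,M] [hit: write from M]
Op 10: C0 write [C0 write: invalidate ['C1=M'] -> C0=M] -> [M,I] [MISS #7: write from I]
Op 11: C1 write [C1 write: invalidate ['C0=M'] -> C1=M] -> [I,M] [MISS #8: write from I]
Op 12: C1 write [C1 write: already M (modified), no change] -> [I,M] [hit: write from M]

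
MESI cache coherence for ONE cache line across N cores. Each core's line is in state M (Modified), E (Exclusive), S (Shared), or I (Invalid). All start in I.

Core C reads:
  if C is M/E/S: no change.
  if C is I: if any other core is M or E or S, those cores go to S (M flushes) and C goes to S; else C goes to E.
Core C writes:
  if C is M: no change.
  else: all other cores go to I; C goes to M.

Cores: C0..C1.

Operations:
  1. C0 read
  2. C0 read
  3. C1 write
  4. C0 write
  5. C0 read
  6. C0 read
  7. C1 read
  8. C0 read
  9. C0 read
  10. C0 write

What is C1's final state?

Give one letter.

Op 1: C0 read [C0 read from I: no other sharers -> C0=E (exclusive)] -> [E,I]
Op 2: C0 read [C0 read: already in E, no change] -> [E,I]
Op 3: C1 write [C1 write: invalidate ['C0=E'] -> C1=M] -> [I,M]
Op 4: C0 write [C0 write: invalidate ['C1=M'] -> C0=M] -> [M,I]
Op 5: C0 read [C0 read: already in M, no change] -> [M,I]
Op 6: C0 read [C0 read: already in M, no change] -> [M,I]
Op 7: C1 read [C1 read from I: others=['C0=M'] -> C1=S, others downsized to S] -> [S,S]
Op 8: C0 read [C0 read: already in S, no change] -> [S,S]
Op 9: C0 read [C0 read: already in S, no change] -> [S,S]
Op 10: C0 write [C0 write: invalidate ['C1=S'] -> C0=M] -> [M,I]

Answer: I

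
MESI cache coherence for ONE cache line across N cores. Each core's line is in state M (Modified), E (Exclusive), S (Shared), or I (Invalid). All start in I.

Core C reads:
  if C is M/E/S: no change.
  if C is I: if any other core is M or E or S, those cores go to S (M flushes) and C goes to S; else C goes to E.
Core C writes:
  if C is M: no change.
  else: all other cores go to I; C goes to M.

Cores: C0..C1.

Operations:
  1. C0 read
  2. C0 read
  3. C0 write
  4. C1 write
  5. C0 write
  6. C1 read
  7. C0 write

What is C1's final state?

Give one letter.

Op 1: C0 read [C0 read from I: no other sharers -> C0=E (exclusive)] -> [E,I]
Op 2: C0 read [C0 read: already in E, no change] -> [E,I]
Op 3: C0 write [C0 write: invalidate none -> C0=M] -> [M,I]
Op 4: C1 write [C1 write: invalidate ['C0=M'] -> C1=M] -> [I,M]
Op 5: C0 write [C0 write: invalidate ['C1=M'] -> C0=M] -> [M,I]
Op 6: C1 read [C1 read from I: others=['C0=M'] -> C1=S, others downsized to S] -> [S,S]
Op 7: C0 write [C0 write: invalidate ['C1=S'] -> C0=M] -> [M,I]

Answer: I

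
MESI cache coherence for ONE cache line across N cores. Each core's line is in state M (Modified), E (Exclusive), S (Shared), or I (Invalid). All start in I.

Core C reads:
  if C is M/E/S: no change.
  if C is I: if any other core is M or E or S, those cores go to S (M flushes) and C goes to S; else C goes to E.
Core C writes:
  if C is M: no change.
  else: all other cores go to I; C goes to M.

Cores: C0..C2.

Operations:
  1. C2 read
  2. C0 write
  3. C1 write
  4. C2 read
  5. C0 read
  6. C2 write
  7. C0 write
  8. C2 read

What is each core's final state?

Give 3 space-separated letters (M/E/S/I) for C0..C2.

Op 1: C2 read [C2 read from I: no other sharers -> C2=E (exclusive)] -> [I,I,E]
Op 2: C0 write [C0 write: invalidate ['C2=E'] -> C0=M] -> [M,I,I]
Op 3: C1 write [C1 write: invalidate ['C0=M'] -> C1=M] -> [I,M,I]
Op 4: C2 read [C2 read from I: others=['C1=M'] -> C2=S, others downsized to S] -> [I,S,S]
Op 5: C0 read [C0 read from I: others=['C1=S', 'C2=S'] -> C0=S, others downsized to S] -> [S,S,S]
Op 6: C2 write [C2 write: invalidate ['C0=S', 'C1=S'] -> C2=M] -> [I,I,M]
Op 7: C0 write [C0 write: invalidate ['C2=M'] -> C0=M] -> [M,I,I]
Op 8: C2 read [C2 read from I: others=['C0=M'] -> C2=S, others downsized to S] -> [S,I,S]

Answer: S I S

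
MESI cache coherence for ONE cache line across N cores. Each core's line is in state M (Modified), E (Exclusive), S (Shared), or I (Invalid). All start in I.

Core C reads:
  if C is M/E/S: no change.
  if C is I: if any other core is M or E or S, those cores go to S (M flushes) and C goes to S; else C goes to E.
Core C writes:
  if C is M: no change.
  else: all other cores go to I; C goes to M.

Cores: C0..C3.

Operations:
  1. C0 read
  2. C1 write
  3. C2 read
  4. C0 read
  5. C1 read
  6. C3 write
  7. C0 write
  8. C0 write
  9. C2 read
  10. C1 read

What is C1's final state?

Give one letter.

Op 1: C0 read [C0 read from I: no other sharers -> C0=E (exclusive)] -> [E,I,I,I]
Op 2: C1 write [C1 write: invalidate ['C0=E'] -> C1=M] -> [I,M,I,I]
Op 3: C2 read [C2 read from I: others=['C1=M'] -> C2=S, others downsized to S] -> [I,S,S,I]
Op 4: C0 read [C0 read from I: others=['C1=S', 'C2=S'] -> C0=S, others downsized to S] -> [S,S,S,I]
Op 5: C1 read [C1 read: already in S, no change] -> [S,S,S,I]
Op 6: C3 write [C3 write: invalidate ['C0=S', 'C1=S', 'C2=S'] -> C3=M] -> [I,I,I,M]
Op 7: C0 write [C0 write: invalidate ['C3=M'] -> C0=M] -> [M,I,I,I]
Op 8: C0 write [C0 write: already M (modified), no change] -> [M,I,I,I]
Op 9: C2 read [C2 read from I: others=['C0=M'] -> C2=S, others downsized to S] -> [S,I,S,I]
Op 10: C1 read [C1 read from I: others=['C0=S', 'C2=S'] -> C1=S, others downsized to S] -> [S,S,S,I]

Answer: S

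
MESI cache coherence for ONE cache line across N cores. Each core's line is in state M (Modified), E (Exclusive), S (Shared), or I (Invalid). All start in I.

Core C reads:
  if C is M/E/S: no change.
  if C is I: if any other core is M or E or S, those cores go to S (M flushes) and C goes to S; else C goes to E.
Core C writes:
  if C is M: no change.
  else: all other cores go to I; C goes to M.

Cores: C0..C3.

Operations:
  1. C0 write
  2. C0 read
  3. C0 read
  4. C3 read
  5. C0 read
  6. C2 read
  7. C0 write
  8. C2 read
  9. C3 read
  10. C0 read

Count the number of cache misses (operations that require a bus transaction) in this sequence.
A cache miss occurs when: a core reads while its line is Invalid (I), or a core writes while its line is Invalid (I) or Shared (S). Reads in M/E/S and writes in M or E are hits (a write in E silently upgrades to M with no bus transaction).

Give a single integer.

Op 1: C0 write [C0 write: invalidate none -> C0=M] -> [M,I,I,I] [MISS #1: write from I]
Op 2: C0 read [C0 read: already in M, no change] -> [M,I,I,I] [hit: read from M]
Op 3: C0 read [C0 read: already in M, no change] -> [M,I,I,I] [hit: read from M]
Op 4: C3 read [C3 read from I: others=['C0=M'] -> C3=S, others downsized to S] -> [S,I,I,S] [MISS #2: read from I]
Op 5: C0 read [C0 read: already in S, no change] -> [S,I,I,S] [hit: read from S]
Op 6: C2 read [C2 read from I: others=['C0=S', 'C3=S'] -> C2=S, others downsized to S] -> [S,I,S,S] [MISS #3: read from I]
Op 7: C0 write [C0 write: invalidate ['C2=S', 'C3=S'] -> C0=M] -> [M,I,I,I] [MISS #4: write from S]
Op 8: C2 read [C2 read from I: others=['C0=M'] -> C2=S, others downsized to S] -> [S,I,S,I] [MISS #5: read from I]
Op 9: C3 read [C3 read from I: others=['C0=S', 'C2=S'] -> C3=S, others downsized to S] -> [S,I,S,S] [MISS #6: read from I]
Op 10: C0 read [C0 read: already in S, no change] -> [S,I,S,S] [hit: read from S]

Answer: 6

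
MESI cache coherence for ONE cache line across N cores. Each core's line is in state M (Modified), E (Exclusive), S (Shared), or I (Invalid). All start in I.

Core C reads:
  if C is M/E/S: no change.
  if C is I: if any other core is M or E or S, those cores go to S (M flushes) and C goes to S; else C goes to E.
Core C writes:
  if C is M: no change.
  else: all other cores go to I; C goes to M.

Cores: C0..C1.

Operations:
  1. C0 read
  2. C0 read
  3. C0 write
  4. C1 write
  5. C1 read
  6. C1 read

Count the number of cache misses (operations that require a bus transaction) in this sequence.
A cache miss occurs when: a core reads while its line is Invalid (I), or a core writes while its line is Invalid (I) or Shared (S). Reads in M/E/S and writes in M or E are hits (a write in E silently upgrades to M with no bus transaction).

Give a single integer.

Op 1: C0 read [C0 read from I: no other sharers -> C0=E (exclusive)] -> [E,I] [MISS #1: read from I]
Op 2: C0 read [C0 read: already in E, no change] -> [E,I] [hit: read from E]
Op 3: C0 write [C0 write: invalidate none -> C0=M] -> [M,I] [hit: write from E is a silent E->M upgrade, no bus transaction]
Op 4: C1 write [C1 write: invalidate ['C0=M'] -> C1=M] -> [I,M] [MISS #2: write from I]
Op 5: C1 read [C1 read: already in M, no change] -> [I,M] [hit: read from M]
Op 6: C1 read [C1 read: already in M, no change] -> [I,M] [hit: read from M]

Answer: 2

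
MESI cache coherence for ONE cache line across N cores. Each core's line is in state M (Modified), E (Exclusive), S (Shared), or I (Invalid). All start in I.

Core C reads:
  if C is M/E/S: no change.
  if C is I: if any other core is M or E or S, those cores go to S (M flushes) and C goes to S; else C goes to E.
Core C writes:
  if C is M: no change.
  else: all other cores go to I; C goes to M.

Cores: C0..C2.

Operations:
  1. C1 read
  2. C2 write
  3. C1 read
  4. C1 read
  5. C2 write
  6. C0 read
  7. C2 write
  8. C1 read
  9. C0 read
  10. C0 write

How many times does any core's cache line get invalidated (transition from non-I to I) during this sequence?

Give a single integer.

Op 1: C1 read [C1 read from I: no other sharers -> C1=E (exclusive)] -> [I,E,I] (invalidations this op: 0; running total: 0)
Op 2: C2 write [C2 write: invalidate ['C1=E'] -> C2=M] -> [I,I,M] (invalidations this op: 1; running total: 1)
Op 3: C1 read [C1 read from I: others=['C2=M'] -> C1=S, others downsized to S] -> [I,S,S] (invalidations this op: 0; running total: 1)
Op 4: C1 read [C1 read: already in S, no change] -> [I,S,S] (invalidations this op: 0; running total: 1)
Op 5: C2 write [C2 write: invalidate ['C1=S'] -> C2=M] -> [I,I,M] (invalidations this op: 1; running total: 2)
Op 6: C0 read [C0 read from I: others=['C2=M'] -> C0=S, others downsized to S] -> [S,I,S] (invalidations this op: 0; running total: 2)
Op 7: C2 write [C2 write: invalidate ['C0=S'] -> C2=M] -> [I,I,M] (invalidations this op: 1; running total: 3)
Op 8: C1 read [C1 read from I: others=['C2=M'] -> C1=S, others downsized to S] -> [I,S,S] (invalidations this op: 0; running total: 3)
Op 9: C0 read [C0 read from I: others=['C1=S', 'C2=S'] -> C0=S, others downsized to S] -> [S,S,S] (invalidations this op: 0; running total: 3)
Op 10: C0 write [C0 write: invalidate ['C1=S', 'C2=S'] -> C0=M] -> [M,I,I] (invalidations this op: 2; running total: 5)

Answer: 5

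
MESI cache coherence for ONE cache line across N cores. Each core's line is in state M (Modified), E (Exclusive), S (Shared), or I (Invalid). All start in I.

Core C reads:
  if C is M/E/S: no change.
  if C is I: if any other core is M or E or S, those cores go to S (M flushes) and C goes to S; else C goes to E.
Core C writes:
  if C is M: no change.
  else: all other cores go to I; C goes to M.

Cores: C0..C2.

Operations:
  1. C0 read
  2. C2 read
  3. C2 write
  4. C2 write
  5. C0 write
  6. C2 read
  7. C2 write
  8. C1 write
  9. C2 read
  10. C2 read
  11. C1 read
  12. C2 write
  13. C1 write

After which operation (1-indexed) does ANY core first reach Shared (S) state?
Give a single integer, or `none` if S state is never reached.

Answer: 2

Derivation:
Op 1: C0 read [C0 read from I: no other sharers -> C0=E (exclusive)] -> [E,I,I]
Op 2: C2 read [C2 read from I: others=['C0=E'] -> C2=S, others downsized to S] -> [S,I,S]
  -> First S state at op 2; remaining ops need not be traced.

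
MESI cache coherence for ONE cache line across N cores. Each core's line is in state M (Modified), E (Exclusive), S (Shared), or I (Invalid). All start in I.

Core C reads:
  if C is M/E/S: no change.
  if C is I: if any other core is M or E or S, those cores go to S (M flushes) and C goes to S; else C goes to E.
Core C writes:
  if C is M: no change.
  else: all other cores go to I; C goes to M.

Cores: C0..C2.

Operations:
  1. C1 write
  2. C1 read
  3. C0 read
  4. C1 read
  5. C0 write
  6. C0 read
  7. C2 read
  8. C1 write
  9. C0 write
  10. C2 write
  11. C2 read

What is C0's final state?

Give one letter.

Op 1: C1 write [C1 write: invalidate none -> C1=M] -> [I,M,I]
Op 2: C1 read [C1 read: already in M, no change] -> [I,M,I]
Op 3: C0 read [C0 read from I: others=['C1=M'] -> C0=S, others downsized to S] -> [S,S,I]
Op 4: C1 read [C1 read: already in S, no change] -> [S,S,I]
Op 5: C0 write [C0 write: invalidate ['C1=S'] -> C0=M] -> [M,I,I]
Op 6: C0 read [C0 read: already in M, no change] -> [M,I,I]
Op 7: C2 read [C2 read from I: others=['C0=M'] -> C2=S, others downsized to S] -> [S,I,S]
Op 8: C1 write [C1 write: invalidate ['C0=S', 'C2=S'] -> C1=M] -> [I,M,I]
Op 9: C0 write [C0 write: invalidate ['C1=M'] -> C0=M] -> [M,I,I]
Op 10: C2 write [C2 write: invalidate ['C0=M'] -> C2=M] -> [I,I,M]
Op 11: C2 read [C2 read: already in M, no change] -> [I,I,M]

Answer: I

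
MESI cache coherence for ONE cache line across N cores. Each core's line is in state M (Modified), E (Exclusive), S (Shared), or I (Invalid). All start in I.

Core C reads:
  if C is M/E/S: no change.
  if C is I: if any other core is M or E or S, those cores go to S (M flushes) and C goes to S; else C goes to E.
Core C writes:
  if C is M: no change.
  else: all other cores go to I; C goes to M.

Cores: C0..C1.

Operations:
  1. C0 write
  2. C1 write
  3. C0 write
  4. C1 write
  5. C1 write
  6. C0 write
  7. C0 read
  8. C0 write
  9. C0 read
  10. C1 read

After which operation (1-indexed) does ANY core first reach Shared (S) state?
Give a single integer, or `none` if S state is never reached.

Op 1: C0 write [C0 write: invalidate none -> C0=M] -> [M,I]
Op 2: C1 write [C1 write: invalidate ['C0=M'] -> C1=M] -> [I,M]
Op 3: C0 write [C0 write: invalidate ['C1=M'] -> C0=M] -> [M,I]
Op 4: C1 write [C1 write: invalidate ['C0=M'] -> C1=M] -> [I,M]
Op 5: C1 write [C1 write: already M (modified), no change] -> [I,M]
Op 6: C0 write [C0 write: invalidate ['C1=M'] -> C0=M] -> [M,I]
Op 7: C0 read [C0 read: already in M, no change] -> [M,I]
Op 8: C0 write [C0 write: already M (modified), no change] -> [M,I]
Op 9: C0 read [C0 read: already in M, no change] -> [M,I]
Op 10: C1 read [C1 read from I: others=['C0=M'] -> C1=S, others downsized to S] -> [S,S]
  -> First S state at op 10; remaining ops need not be traced.

Answer: 10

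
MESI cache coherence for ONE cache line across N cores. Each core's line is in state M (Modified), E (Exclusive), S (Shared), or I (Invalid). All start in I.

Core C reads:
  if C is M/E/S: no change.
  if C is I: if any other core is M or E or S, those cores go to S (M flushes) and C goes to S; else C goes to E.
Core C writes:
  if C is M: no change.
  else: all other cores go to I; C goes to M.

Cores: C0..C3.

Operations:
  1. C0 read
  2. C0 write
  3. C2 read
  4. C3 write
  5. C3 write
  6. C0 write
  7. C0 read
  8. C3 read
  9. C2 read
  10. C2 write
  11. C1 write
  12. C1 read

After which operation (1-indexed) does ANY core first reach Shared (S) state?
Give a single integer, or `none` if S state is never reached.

Answer: 3

Derivation:
Op 1: C0 read [C0 read from I: no other sharers -> C0=E (exclusive)] -> [E,I,I,I]
Op 2: C0 write [C0 write: invalidate none -> C0=M] -> [M,I,I,I]
Op 3: C2 read [C2 read from I: others=['C0=M'] -> C2=S, others downsized to S] -> [S,I,S,I]
  -> First S state at op 3; remaining ops need not be traced.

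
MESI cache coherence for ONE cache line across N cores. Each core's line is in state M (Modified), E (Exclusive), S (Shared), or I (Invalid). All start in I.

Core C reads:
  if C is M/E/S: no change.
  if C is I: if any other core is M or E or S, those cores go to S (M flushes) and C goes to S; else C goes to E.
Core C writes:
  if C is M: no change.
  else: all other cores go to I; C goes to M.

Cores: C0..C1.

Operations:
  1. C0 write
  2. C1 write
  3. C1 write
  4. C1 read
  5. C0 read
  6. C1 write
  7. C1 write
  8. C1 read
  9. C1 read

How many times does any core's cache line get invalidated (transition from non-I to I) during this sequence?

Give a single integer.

Op 1: C0 write [C0 write: invalidate none -> C0=M] -> [M,I] (invalidations this op: 0; running total: 0)
Op 2: C1 write [C1 write: invalidate ['C0=M'] -> C1=M] -> [I,M] (invalidations this op: 1; running total: 1)
Op 3: C1 write [C1 write: already M (modified), no change] -> [I,M] (invalidations this op: 0; running total: 1)
Op 4: C1 read [C1 read: already in M, no change] -> [I,M] (invalidations this op: 0; running total: 1)
Op 5: C0 read [C0 read from I: others=['C1=M'] -> C0=S, others downsized to S] -> [S,S] (invalidations this op: 0; running total: 1)
Op 6: C1 write [C1 write: invalidate ['C0=S'] -> C1=M] -> [I,M] (invalidations this op: 1; running total: 2)
Op 7: C1 write [C1 write: already M (modified), no change] -> [I,M] (invalidations this op: 0; running total: 2)
Op 8: C1 read [C1 read: already in M, no change] -> [I,M] (invalidations this op: 0; running total: 2)
Op 9: C1 read [C1 read: already in M, no change] -> [I,M] (invalidations this op: 0; running total: 2)

Answer: 2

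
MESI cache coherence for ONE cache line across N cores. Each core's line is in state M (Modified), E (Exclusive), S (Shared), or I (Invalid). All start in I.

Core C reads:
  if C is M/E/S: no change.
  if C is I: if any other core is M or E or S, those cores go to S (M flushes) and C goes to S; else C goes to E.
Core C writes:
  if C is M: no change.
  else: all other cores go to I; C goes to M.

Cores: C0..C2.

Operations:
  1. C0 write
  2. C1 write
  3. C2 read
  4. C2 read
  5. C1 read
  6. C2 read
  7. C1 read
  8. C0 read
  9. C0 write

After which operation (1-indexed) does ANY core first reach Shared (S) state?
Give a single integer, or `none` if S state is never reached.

Answer: 3

Derivation:
Op 1: C0 write [C0 write: invalidate none -> C0=M] -> [M,I,I]
Op 2: C1 write [C1 write: invalidate ['C0=M'] -> C1=M] -> [I,M,I]
Op 3: C2 read [C2 read from I: others=['C1=M'] -> C2=S, others downsized to S] -> [I,S,S]
  -> First S state at op 3; remaining ops need not be traced.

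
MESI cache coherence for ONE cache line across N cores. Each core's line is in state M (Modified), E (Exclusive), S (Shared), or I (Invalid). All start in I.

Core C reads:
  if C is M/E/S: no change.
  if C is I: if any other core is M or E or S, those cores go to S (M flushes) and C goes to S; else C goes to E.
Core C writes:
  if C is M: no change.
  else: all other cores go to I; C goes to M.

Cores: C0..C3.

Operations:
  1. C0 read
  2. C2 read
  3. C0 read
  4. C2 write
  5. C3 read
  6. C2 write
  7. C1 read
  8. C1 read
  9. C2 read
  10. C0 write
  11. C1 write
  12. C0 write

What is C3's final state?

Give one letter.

Answer: I

Derivation:
Op 1: C0 read [C0 read from I: no other sharers -> C0=E (exclusive)] -> [E,I,I,I]
Op 2: C2 read [C2 read from I: others=['C0=E'] -> C2=S, others downsized to S] -> [S,I,S,I]
Op 3: C0 read [C0 read: already in S, no change] -> [S,I,S,I]
Op 4: C2 write [C2 write: invalidate ['C0=S'] -> C2=M] -> [I,I,M,I]
Op 5: C3 read [C3 read from I: others=['C2=M'] -> C3=S, others downsized to S] -> [I,I,S,S]
Op 6: C2 write [C2 write: invalidate ['C3=S'] -> C2=M] -> [I,I,M,I]
Op 7: C1 read [C1 read from I: others=['C2=M'] -> C1=S, others downsized to S] -> [I,S,S,I]
Op 8: C1 read [C1 read: already in S, no change] -> [I,S,S,I]
Op 9: C2 read [C2 read: already in S, no change] -> [I,S,S,I]
Op 10: C0 write [C0 write: invalidate ['C1=S', 'C2=S'] -> C0=M] -> [M,I,I,I]
Op 11: C1 write [C1 write: invalidate ['C0=M'] -> C1=M] -> [I,M,I,I]
Op 12: C0 write [C0 write: invalidate ['C1=M'] -> C0=M] -> [M,I,I,I]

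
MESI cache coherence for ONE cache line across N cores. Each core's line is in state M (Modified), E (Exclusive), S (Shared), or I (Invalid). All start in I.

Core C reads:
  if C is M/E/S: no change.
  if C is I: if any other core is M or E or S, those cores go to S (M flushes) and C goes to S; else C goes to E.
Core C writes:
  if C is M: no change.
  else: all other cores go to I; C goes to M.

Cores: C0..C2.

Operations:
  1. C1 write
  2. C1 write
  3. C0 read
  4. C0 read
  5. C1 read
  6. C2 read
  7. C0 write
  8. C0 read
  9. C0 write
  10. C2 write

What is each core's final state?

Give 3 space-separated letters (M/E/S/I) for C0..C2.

Op 1: C1 write [C1 write: invalidate none -> C1=M] -> [I,M,I]
Op 2: C1 write [C1 write: already M (modified), no change] -> [I,M,I]
Op 3: C0 read [C0 read from I: others=['C1=M'] -> C0=S, others downsized to S] -> [S,S,I]
Op 4: C0 read [C0 read: already in S, no change] -> [S,S,I]
Op 5: C1 read [C1 read: already in S, no change] -> [S,S,I]
Op 6: C2 read [C2 read from I: others=['C0=S', 'C1=S'] -> C2=S, others downsized to S] -> [S,S,S]
Op 7: C0 write [C0 write: invalidate ['C1=S', 'C2=S'] -> C0=M] -> [M,I,I]
Op 8: C0 read [C0 read: already in M, no change] -> [M,I,I]
Op 9: C0 write [C0 write: already M (modified), no change] -> [M,I,I]
Op 10: C2 write [C2 write: invalidate ['C0=M'] -> C2=M] -> [I,I,M]

Answer: I I M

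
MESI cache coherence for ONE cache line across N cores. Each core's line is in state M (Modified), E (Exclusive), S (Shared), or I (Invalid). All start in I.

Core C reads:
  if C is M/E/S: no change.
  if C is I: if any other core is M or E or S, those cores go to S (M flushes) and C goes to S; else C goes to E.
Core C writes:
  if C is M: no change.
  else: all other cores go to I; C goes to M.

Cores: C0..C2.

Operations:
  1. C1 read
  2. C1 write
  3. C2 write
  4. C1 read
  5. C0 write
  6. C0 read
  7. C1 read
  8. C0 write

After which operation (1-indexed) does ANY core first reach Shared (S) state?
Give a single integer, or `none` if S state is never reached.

Answer: 4

Derivation:
Op 1: C1 read [C1 read from I: no other sharers -> C1=E (exclusive)] -> [I,E,I]
Op 2: C1 write [C1 write: invalidate none -> C1=M] -> [I,M,I]
Op 3: C2 write [C2 write: invalidate ['C1=M'] -> C2=M] -> [I,I,M]
Op 4: C1 read [C1 read from I: others=['C2=M'] -> C1=S, others downsized to S] -> [I,S,S]
  -> First S state at op 4; remaining ops need not be traced.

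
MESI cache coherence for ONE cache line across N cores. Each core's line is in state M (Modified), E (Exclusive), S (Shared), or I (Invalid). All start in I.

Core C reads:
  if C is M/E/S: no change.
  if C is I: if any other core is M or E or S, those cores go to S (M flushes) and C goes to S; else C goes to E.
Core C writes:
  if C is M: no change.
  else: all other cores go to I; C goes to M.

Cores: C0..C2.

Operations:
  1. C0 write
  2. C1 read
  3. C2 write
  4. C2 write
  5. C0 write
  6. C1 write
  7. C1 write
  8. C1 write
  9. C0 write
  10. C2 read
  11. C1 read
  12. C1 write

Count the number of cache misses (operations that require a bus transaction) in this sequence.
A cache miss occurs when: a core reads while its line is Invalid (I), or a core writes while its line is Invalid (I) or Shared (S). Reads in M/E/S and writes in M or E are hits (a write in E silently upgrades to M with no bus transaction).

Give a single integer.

Answer: 9

Derivation:
Op 1: C0 write [C0 write: invalidate none -> C0=M] -> [M,I,I] [MISS #1: write from I]
Op 2: C1 read [C1 read from I: others=['C0=M'] -> C1=S, others downsized to S] -> [S,S,I] [MISS #2: read from I]
Op 3: C2 write [C2 write: invalidate ['C0=S', 'C1=S'] -> C2=M] -> [I,I,M] [MISS #3: write from I]
Op 4: C2 write [C2 write: already M (modified), no change] -> [I,I,M] [hit: write from M]
Op 5: C0 write [C0 write: invalidate ['C2=M'] -> C0=M] -> [M,I,I] [MISS #4: write from I]
Op 6: C1 write [C1 write: invalidate ['C0=M'] -> C1=M] -> [I,M,I] [MISS #5: write from I]
Op 7: C1 write [C1 write: already M (modified), no change] -> [I,M,I] [hit: write from M]
Op 8: C1 write [C1 write: already M (modified), no change] -> [I,M,I] [hit: write from M]
Op 9: C0 write [C0 write: invalidate ['C1=M'] -> C0=M] -> [M,I,I] [MISS #6: write from I]
Op 10: C2 read [C2 read from I: others=['C0=M'] -> C2=S, others downsized to S] -> [S,I,S] [MISS #7: read from I]
Op 11: C1 read [C1 read from I: others=['C0=S', 'C2=S'] -> C1=S, others downsized to S] -> [S,S,S] [MISS #8: read from I]
Op 12: C1 write [C1 write: invalidate ['C0=S', 'C2=S'] -> C1=M] -> [I,M,I] [MISS #9: write from S]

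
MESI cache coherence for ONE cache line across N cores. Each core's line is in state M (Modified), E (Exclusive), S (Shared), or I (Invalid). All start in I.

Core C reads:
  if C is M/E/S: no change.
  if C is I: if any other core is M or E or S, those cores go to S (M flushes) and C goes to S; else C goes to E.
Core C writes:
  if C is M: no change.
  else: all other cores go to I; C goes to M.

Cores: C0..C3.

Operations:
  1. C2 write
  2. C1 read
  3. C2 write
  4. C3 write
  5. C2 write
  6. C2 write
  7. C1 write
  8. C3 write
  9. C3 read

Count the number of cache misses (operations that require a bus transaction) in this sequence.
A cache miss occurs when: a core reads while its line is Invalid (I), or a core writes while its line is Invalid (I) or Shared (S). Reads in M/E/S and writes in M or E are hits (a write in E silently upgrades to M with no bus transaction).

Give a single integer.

Op 1: C2 write [C2 write: invalidate none -> C2=M] -> [I,I,M,I] [MISS #1: write from I]
Op 2: C1 read [C1 read from I: others=['C2=M'] -> C1=S, others downsized to S] -> [I,S,S,I] [MISS #2: read from I]
Op 3: C2 write [C2 write: invalidate ['C1=S'] -> C2=M] -> [I,I,M,I] [MISS #3: write from S]
Op 4: C3 write [C3 write: invalidate ['C2=M'] -> C3=M] -> [I,I,I,M] [MISS #4: write from I]
Op 5: C2 write [C2 write: invalidate ['C3=M'] -> C2=M] -> [I,I,M,I] [MISS #5: write from I]
Op 6: C2 write [C2 write: already M (modified), no change] -> [I,I,M,I] [hit: write from M]
Op 7: C1 write [C1 write: invalidate ['C2=M'] -> C1=M] -> [I,M,I,I] [MISS #6: write from I]
Op 8: C3 write [C3 write: invalidate ['C1=M'] -> C3=M] -> [I,I,I,M] [MISS #7: write from I]
Op 9: C3 read [C3 read: already in M, no change] -> [I,I,I,M] [hit: read from M]

Answer: 7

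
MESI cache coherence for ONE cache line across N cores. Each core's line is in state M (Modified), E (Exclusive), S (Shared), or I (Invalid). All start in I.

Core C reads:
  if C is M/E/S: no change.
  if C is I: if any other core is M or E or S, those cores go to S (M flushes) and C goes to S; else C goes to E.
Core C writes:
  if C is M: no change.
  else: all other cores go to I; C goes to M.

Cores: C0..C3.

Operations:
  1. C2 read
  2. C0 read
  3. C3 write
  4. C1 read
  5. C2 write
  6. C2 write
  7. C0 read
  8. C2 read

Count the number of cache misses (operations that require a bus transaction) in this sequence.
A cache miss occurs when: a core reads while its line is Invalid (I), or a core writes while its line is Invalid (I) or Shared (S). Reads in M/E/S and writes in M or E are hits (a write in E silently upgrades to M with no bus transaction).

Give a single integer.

Answer: 6

Derivation:
Op 1: C2 read [C2 read from I: no other sharers -> C2=E (exclusive)] -> [I,I,E,I] [MISS #1: read from I]
Op 2: C0 read [C0 read from I: others=['C2=E'] -> C0=S, others downsized to S] -> [S,I,S,I] [MISS #2: read from I]
Op 3: C3 write [C3 write: invalidate ['C0=S', 'C2=S'] -> C3=M] -> [I,I,I,M] [MISS #3: write from I]
Op 4: C1 read [C1 read from I: others=['C3=M'] -> C1=S, others downsized to S] -> [I,S,I,S] [MISS #4: read from I]
Op 5: C2 write [C2 write: invalidate ['C1=S', 'C3=S'] -> C2=M] -> [I,I,M,I] [MISS #5: write from I]
Op 6: C2 write [C2 write: already M (modified), no change] -> [I,I,M,I] [hit: write from M]
Op 7: C0 read [C0 read from I: others=['C2=M'] -> C0=S, others downsized to S] -> [S,I,S,I] [MISS #6: read from I]
Op 8: C2 read [C2 read: already in S, no change] -> [S,I,S,I] [hit: read from S]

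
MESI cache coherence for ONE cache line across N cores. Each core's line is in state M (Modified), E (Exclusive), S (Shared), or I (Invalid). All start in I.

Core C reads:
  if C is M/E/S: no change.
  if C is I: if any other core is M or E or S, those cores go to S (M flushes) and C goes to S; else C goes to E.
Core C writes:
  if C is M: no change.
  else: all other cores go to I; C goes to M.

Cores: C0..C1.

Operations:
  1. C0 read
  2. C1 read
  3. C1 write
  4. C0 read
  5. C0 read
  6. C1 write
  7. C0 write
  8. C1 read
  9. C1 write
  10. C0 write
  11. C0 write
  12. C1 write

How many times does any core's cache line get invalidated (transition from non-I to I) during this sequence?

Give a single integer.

Answer: 6

Derivation:
Op 1: C0 read [C0 read from I: no other sharers -> C0=E (exclusive)] -> [E,I] (invalidations this op: 0; running total: 0)
Op 2: C1 read [C1 read from I: others=['C0=E'] -> C1=S, others downsized to S] -> [S,S] (invalidations this op: 0; running total: 0)
Op 3: C1 write [C1 write: invalidate ['C0=S'] -> C1=M] -> [I,M] (invalidations this op: 1; running total: 1)
Op 4: C0 read [C0 read from I: others=['C1=M'] -> C0=S, others downsized to S] -> [S,S] (invalidations this op: 0; running total: 1)
Op 5: C0 read [C0 read: already in S, no change] -> [S,S] (invalidations this op: 0; running total: 1)
Op 6: C1 write [C1 write: invalidate ['C0=S'] -> C1=M] -> [I,M] (invalidations this op: 1; running total: 2)
Op 7: C0 write [C0 write: invalidate ['C1=M'] -> C0=M] -> [M,I] (invalidations this op: 1; running total: 3)
Op 8: C1 read [C1 read from I: others=['C0=M'] -> C1=S, others downsized to S] -> [S,S] (invalidations this op: 0; running total: 3)
Op 9: C1 write [C1 write: invalidate ['C0=S'] -> C1=M] -> [I,M] (invalidations this op: 1; running total: 4)
Op 10: C0 write [C0 write: invalidate ['C1=M'] -> C0=M] -> [M,I] (invalidations this op: 1; running total: 5)
Op 11: C0 write [C0 write: already M (modified), no change] -> [M,I] (invalidations this op: 0; running total: 5)
Op 12: C1 write [C1 write: invalidate ['C0=M'] -> C1=M] -> [I,M] (invalidations this op: 1; running total: 6)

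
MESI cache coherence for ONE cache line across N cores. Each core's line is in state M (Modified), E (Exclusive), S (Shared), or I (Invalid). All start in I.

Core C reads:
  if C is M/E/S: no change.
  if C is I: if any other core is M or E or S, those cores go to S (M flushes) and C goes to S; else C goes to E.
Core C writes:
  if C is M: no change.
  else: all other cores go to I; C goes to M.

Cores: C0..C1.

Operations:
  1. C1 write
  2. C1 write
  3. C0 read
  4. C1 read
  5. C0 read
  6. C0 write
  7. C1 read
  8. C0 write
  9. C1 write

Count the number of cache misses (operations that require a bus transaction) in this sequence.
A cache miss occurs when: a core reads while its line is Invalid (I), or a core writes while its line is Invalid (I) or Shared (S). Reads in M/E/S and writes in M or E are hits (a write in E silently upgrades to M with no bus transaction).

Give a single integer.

Answer: 6

Derivation:
Op 1: C1 write [C1 write: invalidate none -> C1=M] -> [I,M] [MISS #1: write from I]
Op 2: C1 write [C1 write: already M (modified), no change] -> [I,M] [hit: write from M]
Op 3: C0 read [C0 read from I: others=['C1=M'] -> C0=S, others downsized to S] -> [S,S] [MISS #2: read from I]
Op 4: C1 read [C1 read: already in S, no change] -> [S,S] [hit: read from S]
Op 5: C0 read [C0 read: already in S, no change] -> [S,S] [hit: read from S]
Op 6: C0 write [C0 write: invalidate ['C1=S'] -> C0=M] -> [M,I] [MISS #3: write from S]
Op 7: C1 read [C1 read from I: others=['C0=M'] -> C1=S, others downsized to S] -> [S,S] [MISS #4: read from I]
Op 8: C0 write [C0 write: invalidate ['C1=S'] -> C0=M] -> [M,I] [MISS #5: write from S]
Op 9: C1 write [C1 write: invalidate ['C0=M'] -> C1=M] -> [I,M] [MISS #6: write from I]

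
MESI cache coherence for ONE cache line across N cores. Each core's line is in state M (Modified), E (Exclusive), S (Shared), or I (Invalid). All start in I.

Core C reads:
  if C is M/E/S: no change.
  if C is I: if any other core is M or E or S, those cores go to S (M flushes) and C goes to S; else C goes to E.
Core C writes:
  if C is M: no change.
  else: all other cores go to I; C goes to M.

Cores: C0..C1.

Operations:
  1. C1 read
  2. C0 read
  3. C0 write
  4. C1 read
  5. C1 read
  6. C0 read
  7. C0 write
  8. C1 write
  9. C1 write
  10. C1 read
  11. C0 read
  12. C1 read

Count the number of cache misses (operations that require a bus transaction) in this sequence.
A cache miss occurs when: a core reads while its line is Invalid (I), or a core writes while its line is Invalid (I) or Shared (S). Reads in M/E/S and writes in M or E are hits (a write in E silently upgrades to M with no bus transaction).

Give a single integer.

Answer: 7

Derivation:
Op 1: C1 read [C1 read from I: no other sharers -> C1=E (exclusive)] -> [I,E] [MISS #1: read from I]
Op 2: C0 read [C0 read from I: others=['C1=E'] -> C0=S, others downsized to S] -> [S,S] [MISS #2: read from I]
Op 3: C0 write [C0 write: invalidate ['C1=S'] -> C0=M] -> [M,I] [MISS #3: write from S]
Op 4: C1 read [C1 read from I: others=['C0=M'] -> C1=S, others downsized to S] -> [S,S] [MISS #4: read from I]
Op 5: C1 read [C1 read: already in S, no change] -> [S,S] [hit: read from S]
Op 6: C0 read [C0 read: already in S, no change] -> [S,S] [hit: read from S]
Op 7: C0 write [C0 write: invalidate ['C1=S'] -> C0=M] -> [M,I] [MISS #5: write from S]
Op 8: C1 write [C1 write: invalidate ['C0=M'] -> C1=M] -> [I,M] [MISS #6: write from I]
Op 9: C1 write [C1 write: already M (modified), no change] -> [I,M] [hit: write from M]
Op 10: C1 read [C1 read: already in M, no change] -> [I,M] [hit: read from M]
Op 11: C0 read [C0 read from I: others=['C1=M'] -> C0=S, others downsized to S] -> [S,S] [MISS #7: read from I]
Op 12: C1 read [C1 read: already in S, no change] -> [S,S] [hit: read from S]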